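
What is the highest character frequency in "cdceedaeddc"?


Input: cdceedaeddc
Character counts:
  'a': 1
  'c': 3
  'd': 4
  'e': 3
Maximum frequency: 4

4


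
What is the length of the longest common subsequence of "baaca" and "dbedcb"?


LCS of "baaca" and "dbedcb"
DP table:
           d    b    e    d    c    b
      0    0    0    0    0    0    0
  b   0    0    1    1    1    1    1
  a   0    0    1    1    1    1    1
  a   0    0    1    1    1    1    1
  c   0    0    1    1    1    2    2
  a   0    0    1    1    1    2    2
LCS length = dp[5][6] = 2

2


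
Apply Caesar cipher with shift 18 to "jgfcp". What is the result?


Caesar cipher: shift "jgfcp" by 18
  'j' (pos 9) + 18 = pos 1 = 'b'
  'g' (pos 6) + 18 = pos 24 = 'y'
  'f' (pos 5) + 18 = pos 23 = 'x'
  'c' (pos 2) + 18 = pos 20 = 'u'
  'p' (pos 15) + 18 = pos 7 = 'h'
Result: byxuh

byxuh


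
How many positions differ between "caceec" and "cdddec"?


Comparing "caceec" and "cdddec" position by position:
  Position 0: 'c' vs 'c' => same
  Position 1: 'a' vs 'd' => DIFFER
  Position 2: 'c' vs 'd' => DIFFER
  Position 3: 'e' vs 'd' => DIFFER
  Position 4: 'e' vs 'e' => same
  Position 5: 'c' vs 'c' => same
Positions that differ: 3

3


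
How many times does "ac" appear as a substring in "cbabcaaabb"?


Searching for "ac" in "cbabcaaabb"
Scanning each position:
  Position 0: "cb" => no
  Position 1: "ba" => no
  Position 2: "ab" => no
  Position 3: "bc" => no
  Position 4: "ca" => no
  Position 5: "aa" => no
  Position 6: "aa" => no
  Position 7: "ab" => no
  Position 8: "bb" => no
Total occurrences: 0

0


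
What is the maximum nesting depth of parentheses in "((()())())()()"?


Input: "((()())())()()"
Tracking depth:
  Position 0 '(': depth becomes 1
  Position 1 '(': depth becomes 2
  Position 2 '(': depth becomes 3
  Position 3 ')': depth becomes 2
  Position 4 '(': depth becomes 3
  Position 5 ')': depth becomes 2
  Position 6 ')': depth becomes 1
  Position 7 '(': depth becomes 2
  Position 8 ')': depth becomes 1
  Position 9 ')': depth becomes 0
  Position 10 '(': depth becomes 1
  Position 11 ')': depth becomes 0
  Position 12 '(': depth becomes 1
  Position 13 ')': depth becomes 0
Maximum depth reached: 3

3


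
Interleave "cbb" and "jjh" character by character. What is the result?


Interleaving "cbb" and "jjh":
  Position 0: 'c' from first, 'j' from second => "cj"
  Position 1: 'b' from first, 'j' from second => "bj"
  Position 2: 'b' from first, 'h' from second => "bh"
Result: cjbjbh

cjbjbh


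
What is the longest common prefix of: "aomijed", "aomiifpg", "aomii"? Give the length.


Words: aomijed, aomiifpg, aomii
  Position 0: all 'a' => match
  Position 1: all 'o' => match
  Position 2: all 'm' => match
  Position 3: all 'i' => match
  Position 4: ('j', 'i', 'i') => mismatch, stop
LCP = "aomi" (length 4)

4


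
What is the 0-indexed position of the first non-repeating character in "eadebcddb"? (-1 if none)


Input: eadebcddb
Character frequencies:
  'a': 1
  'b': 2
  'c': 1
  'd': 3
  'e': 2
Scanning left to right for freq == 1:
  Position 0 ('e'): freq=2, skip
  Position 1 ('a'): unique! => answer = 1

1


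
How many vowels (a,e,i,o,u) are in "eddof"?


Input: eddof
Checking each character:
  'e' at position 0: vowel (running total: 1)
  'd' at position 1: consonant
  'd' at position 2: consonant
  'o' at position 3: vowel (running total: 2)
  'f' at position 4: consonant
Total vowels: 2

2


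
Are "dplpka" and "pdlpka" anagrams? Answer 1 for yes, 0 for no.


Strings: "dplpka", "pdlpka"
Sorted first:  adklpp
Sorted second: adklpp
Sorted forms match => anagrams

1


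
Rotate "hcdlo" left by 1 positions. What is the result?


Input: "hcdlo", rotate left by 1
First 1 characters: "h"
Remaining characters: "cdlo"
Concatenate remaining + first: "cdlo" + "h" = "cdloh"

cdloh


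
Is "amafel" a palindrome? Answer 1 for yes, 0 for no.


Input: amafel
Reversed: lefama
  Compare pos 0 ('a') with pos 5 ('l'): MISMATCH
  Compare pos 1 ('m') with pos 4 ('e'): MISMATCH
  Compare pos 2 ('a') with pos 3 ('f'): MISMATCH
Result: not a palindrome

0


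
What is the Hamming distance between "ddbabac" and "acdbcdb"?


Comparing "ddbabac" and "acdbcdb" position by position:
  Position 0: 'd' vs 'a' => differ
  Position 1: 'd' vs 'c' => differ
  Position 2: 'b' vs 'd' => differ
  Position 3: 'a' vs 'b' => differ
  Position 4: 'b' vs 'c' => differ
  Position 5: 'a' vs 'd' => differ
  Position 6: 'c' vs 'b' => differ
Total differences (Hamming distance): 7

7


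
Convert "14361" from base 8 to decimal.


Input: "14361" in base 8
Positional expansion:
  Digit '1' (value 1) x 8^4 = 4096
  Digit '4' (value 4) x 8^3 = 2048
  Digit '3' (value 3) x 8^2 = 192
  Digit '6' (value 6) x 8^1 = 48
  Digit '1' (value 1) x 8^0 = 1
Sum = 6385

6385


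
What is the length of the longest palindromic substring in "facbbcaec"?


Input: "facbbcaec"
Checking substrings for palindromes:
  [1:7] "acbbca" (len 6) => palindrome
  [2:6] "cbbc" (len 4) => palindrome
  [3:5] "bb" (len 2) => palindrome
Longest palindromic substring: "acbbca" with length 6

6


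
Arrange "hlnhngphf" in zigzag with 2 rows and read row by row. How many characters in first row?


Zigzag "hlnhngphf" into 2 rows:
Placing characters:
  'h' => row 0
  'l' => row 1
  'n' => row 0
  'h' => row 1
  'n' => row 0
  'g' => row 1
  'p' => row 0
  'h' => row 1
  'f' => row 0
Rows:
  Row 0: "hnnpf"
  Row 1: "lhgh"
First row length: 5

5


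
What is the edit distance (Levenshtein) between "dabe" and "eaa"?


Computing edit distance: "dabe" -> "eaa"
DP table:
           e    a    a
      0    1    2    3
  d   1    1    2    3
  a   2    2    1    2
  b   3    3    2    2
  e   4    3    3    3
Edit distance = dp[4][3] = 3

3


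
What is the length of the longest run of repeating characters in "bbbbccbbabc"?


Input: "bbbbccbbabc"
Scanning for longest run:
  Position 1 ('b'): continues run of 'b', length=2
  Position 2 ('b'): continues run of 'b', length=3
  Position 3 ('b'): continues run of 'b', length=4
  Position 4 ('c'): new char, reset run to 1
  Position 5 ('c'): continues run of 'c', length=2
  Position 6 ('b'): new char, reset run to 1
  Position 7 ('b'): continues run of 'b', length=2
  Position 8 ('a'): new char, reset run to 1
  Position 9 ('b'): new char, reset run to 1
  Position 10 ('c'): new char, reset run to 1
Longest run: 'b' with length 4

4


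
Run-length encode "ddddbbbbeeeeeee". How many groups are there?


Input: ddddbbbbeeeeeee
Scanning for consecutive runs:
  Group 1: 'd' x 4 (positions 0-3)
  Group 2: 'b' x 4 (positions 4-7)
  Group 3: 'e' x 7 (positions 8-14)
Total groups: 3

3


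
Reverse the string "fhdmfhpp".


Input: fhdmfhpp
Reading characters right to left:
  Position 7: 'p'
  Position 6: 'p'
  Position 5: 'h'
  Position 4: 'f'
  Position 3: 'm'
  Position 2: 'd'
  Position 1: 'h'
  Position 0: 'f'
Reversed: pphfmdhf

pphfmdhf


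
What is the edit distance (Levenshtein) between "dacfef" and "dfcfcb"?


Computing edit distance: "dacfef" -> "dfcfcb"
DP table:
           d    f    c    f    c    b
      0    1    2    3    4    5    6
  d   1    0    1    2    3    4    5
  a   2    1    1    2    3    4    5
  c   3    2    2    1    2    3    4
  f   4    3    2    2    1    2    3
  e   5    4    3    3    2    2    3
  f   6    5    4    4    3    3    3
Edit distance = dp[6][6] = 3

3


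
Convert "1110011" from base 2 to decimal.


Input: "1110011" in base 2
Positional expansion:
  Digit '1' (value 1) x 2^6 = 64
  Digit '1' (value 1) x 2^5 = 32
  Digit '1' (value 1) x 2^4 = 16
  Digit '0' (value 0) x 2^3 = 0
  Digit '0' (value 0) x 2^2 = 0
  Digit '1' (value 1) x 2^1 = 2
  Digit '1' (value 1) x 2^0 = 1
Sum = 115

115


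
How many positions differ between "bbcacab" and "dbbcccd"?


Comparing "bbcacab" and "dbbcccd" position by position:
  Position 0: 'b' vs 'd' => DIFFER
  Position 1: 'b' vs 'b' => same
  Position 2: 'c' vs 'b' => DIFFER
  Position 3: 'a' vs 'c' => DIFFER
  Position 4: 'c' vs 'c' => same
  Position 5: 'a' vs 'c' => DIFFER
  Position 6: 'b' vs 'd' => DIFFER
Positions that differ: 5

5


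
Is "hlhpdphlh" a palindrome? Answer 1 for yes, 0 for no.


Input: hlhpdphlh
Reversed: hlhpdphlh
  Compare pos 0 ('h') with pos 8 ('h'): match
  Compare pos 1 ('l') with pos 7 ('l'): match
  Compare pos 2 ('h') with pos 6 ('h'): match
  Compare pos 3 ('p') with pos 5 ('p'): match
Result: palindrome

1


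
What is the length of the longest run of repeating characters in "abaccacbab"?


Input: "abaccacbab"
Scanning for longest run:
  Position 1 ('b'): new char, reset run to 1
  Position 2 ('a'): new char, reset run to 1
  Position 3 ('c'): new char, reset run to 1
  Position 4 ('c'): continues run of 'c', length=2
  Position 5 ('a'): new char, reset run to 1
  Position 6 ('c'): new char, reset run to 1
  Position 7 ('b'): new char, reset run to 1
  Position 8 ('a'): new char, reset run to 1
  Position 9 ('b'): new char, reset run to 1
Longest run: 'c' with length 2

2


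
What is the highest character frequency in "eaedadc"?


Input: eaedadc
Character counts:
  'a': 2
  'c': 1
  'd': 2
  'e': 2
Maximum frequency: 2

2


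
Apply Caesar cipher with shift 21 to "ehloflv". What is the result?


Caesar cipher: shift "ehloflv" by 21
  'e' (pos 4) + 21 = pos 25 = 'z'
  'h' (pos 7) + 21 = pos 2 = 'c'
  'l' (pos 11) + 21 = pos 6 = 'g'
  'o' (pos 14) + 21 = pos 9 = 'j'
  'f' (pos 5) + 21 = pos 0 = 'a'
  'l' (pos 11) + 21 = pos 6 = 'g'
  'v' (pos 21) + 21 = pos 16 = 'q'
Result: zcgjagq

zcgjagq


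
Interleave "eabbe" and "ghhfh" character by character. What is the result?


Interleaving "eabbe" and "ghhfh":
  Position 0: 'e' from first, 'g' from second => "eg"
  Position 1: 'a' from first, 'h' from second => "ah"
  Position 2: 'b' from first, 'h' from second => "bh"
  Position 3: 'b' from first, 'f' from second => "bf"
  Position 4: 'e' from first, 'h' from second => "eh"
Result: egahbhbfeh

egahbhbfeh


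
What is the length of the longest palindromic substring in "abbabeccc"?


Input: "abbabeccc"
Checking substrings for palindromes:
  [0:4] "abba" (len 4) => palindrome
  [2:5] "bab" (len 3) => palindrome
  [6:9] "ccc" (len 3) => palindrome
  [1:3] "bb" (len 2) => palindrome
  [6:8] "cc" (len 2) => palindrome
  [7:9] "cc" (len 2) => palindrome
Longest palindromic substring: "abba" with length 4

4


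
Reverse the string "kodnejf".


Input: kodnejf
Reading characters right to left:
  Position 6: 'f'
  Position 5: 'j'
  Position 4: 'e'
  Position 3: 'n'
  Position 2: 'd'
  Position 1: 'o'
  Position 0: 'k'
Reversed: fjendok

fjendok


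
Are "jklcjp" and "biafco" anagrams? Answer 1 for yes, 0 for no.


Strings: "jklcjp", "biafco"
Sorted first:  cjjklp
Sorted second: abcfio
Differ at position 0: 'c' vs 'a' => not anagrams

0


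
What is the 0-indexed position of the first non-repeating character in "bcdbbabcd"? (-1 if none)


Input: bcdbbabcd
Character frequencies:
  'a': 1
  'b': 4
  'c': 2
  'd': 2
Scanning left to right for freq == 1:
  Position 0 ('b'): freq=4, skip
  Position 1 ('c'): freq=2, skip
  Position 2 ('d'): freq=2, skip
  Position 3 ('b'): freq=4, skip
  Position 4 ('b'): freq=4, skip
  Position 5 ('a'): unique! => answer = 5

5


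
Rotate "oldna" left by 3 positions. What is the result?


Input: "oldna", rotate left by 3
First 3 characters: "old"
Remaining characters: "na"
Concatenate remaining + first: "na" + "old" = "naold"

naold


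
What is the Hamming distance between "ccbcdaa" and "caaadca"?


Comparing "ccbcdaa" and "caaadca" position by position:
  Position 0: 'c' vs 'c' => same
  Position 1: 'c' vs 'a' => differ
  Position 2: 'b' vs 'a' => differ
  Position 3: 'c' vs 'a' => differ
  Position 4: 'd' vs 'd' => same
  Position 5: 'a' vs 'c' => differ
  Position 6: 'a' vs 'a' => same
Total differences (Hamming distance): 4

4


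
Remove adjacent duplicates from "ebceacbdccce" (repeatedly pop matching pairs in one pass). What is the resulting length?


Input: ebceacbdccce
Stack-based adjacent duplicate removal:
  Read 'e': push. Stack: e
  Read 'b': push. Stack: eb
  Read 'c': push. Stack: ebc
  Read 'e': push. Stack: ebce
  Read 'a': push. Stack: ebcea
  Read 'c': push. Stack: ebceac
  Read 'b': push. Stack: ebceacb
  Read 'd': push. Stack: ebceacbd
  Read 'c': push. Stack: ebceacbdc
  Read 'c': matches stack top 'c' => pop. Stack: ebceacbd
  Read 'c': push. Stack: ebceacbdc
  Read 'e': push. Stack: ebceacbdce
Final stack: "ebceacbdce" (length 10)

10


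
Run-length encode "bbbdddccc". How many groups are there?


Input: bbbdddccc
Scanning for consecutive runs:
  Group 1: 'b' x 3 (positions 0-2)
  Group 2: 'd' x 3 (positions 3-5)
  Group 3: 'c' x 3 (positions 6-8)
Total groups: 3

3


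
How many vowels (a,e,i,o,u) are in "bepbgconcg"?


Input: bepbgconcg
Checking each character:
  'b' at position 0: consonant
  'e' at position 1: vowel (running total: 1)
  'p' at position 2: consonant
  'b' at position 3: consonant
  'g' at position 4: consonant
  'c' at position 5: consonant
  'o' at position 6: vowel (running total: 2)
  'n' at position 7: consonant
  'c' at position 8: consonant
  'g' at position 9: consonant
Total vowels: 2

2


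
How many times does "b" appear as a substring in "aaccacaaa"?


Searching for "b" in "aaccacaaa"
Scanning each position:
  Position 0: "a" => no
  Position 1: "a" => no
  Position 2: "c" => no
  Position 3: "c" => no
  Position 4: "a" => no
  Position 5: "c" => no
  Position 6: "a" => no
  Position 7: "a" => no
  Position 8: "a" => no
Total occurrences: 0

0


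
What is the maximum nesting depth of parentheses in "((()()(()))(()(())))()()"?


Input: "((()()(()))(()(())))()()"
Tracking depth:
  Position 0 '(': depth becomes 1
  Position 1 '(': depth becomes 2
  Position 2 '(': depth becomes 3
  Position 3 ')': depth becomes 2
  Position 4 '(': depth becomes 3
  Position 5 ')': depth becomes 2
  Position 6 '(': depth becomes 3
  Position 7 '(': depth becomes 4
  Position 8 ')': depth becomes 3
  Position 9 ')': depth becomes 2
  Position 10 ')': depth becomes 1
  Position 11 '(': depth becomes 2
  Position 12 '(': depth becomes 3
  Position 13 ')': depth becomes 2
  Position 14 '(': depth becomes 3
  Position 15 '(': depth becomes 4
  Position 16 ')': depth becomes 3
  Position 17 ')': depth becomes 2
  Position 18 ')': depth becomes 1
  Position 19 ')': depth becomes 0
  Position 20 '(': depth becomes 1
  Position 21 ')': depth becomes 0
  Position 22 '(': depth becomes 1
  Position 23 ')': depth becomes 0
Maximum depth reached: 4

4


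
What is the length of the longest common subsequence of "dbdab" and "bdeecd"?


LCS of "dbdab" and "bdeecd"
DP table:
           b    d    e    e    c    d
      0    0    0    0    0    0    0
  d   0    0    1    1    1    1    1
  b   0    1    1    1    1    1    1
  d   0    1    2    2    2    2    2
  a   0    1    2    2    2    2    2
  b   0    1    2    2    2    2    2
LCS length = dp[5][6] = 2

2


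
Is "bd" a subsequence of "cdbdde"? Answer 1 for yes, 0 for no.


Check if "bd" is a subsequence of "cdbdde"
Greedy scan:
  Position 0 ('c'): no match needed
  Position 1 ('d'): no match needed
  Position 2 ('b'): matches sub[0] = 'b'
  Position 3 ('d'): matches sub[1] = 'd'
  Position 4 ('d'): no match needed
  Position 5 ('e'): no match needed
All 2 characters matched => is a subsequence

1


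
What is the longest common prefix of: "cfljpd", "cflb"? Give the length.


Words: cfljpd, cflb
  Position 0: all 'c' => match
  Position 1: all 'f' => match
  Position 2: all 'l' => match
  Position 3: ('j', 'b') => mismatch, stop
LCP = "cfl" (length 3)

3


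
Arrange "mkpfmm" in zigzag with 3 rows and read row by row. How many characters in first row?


Zigzag "mkpfmm" into 3 rows:
Placing characters:
  'm' => row 0
  'k' => row 1
  'p' => row 2
  'f' => row 1
  'm' => row 0
  'm' => row 1
Rows:
  Row 0: "mm"
  Row 1: "kfm"
  Row 2: "p"
First row length: 2

2


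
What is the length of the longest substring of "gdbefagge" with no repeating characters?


Input: "gdbefagge"
Sliding window (track last position of each char):
  Position 0 ('g'): window [0,0] length 1 -- new best
  Position 1 ('d'): window [0,1] length 2 -- new best
  Position 2 ('b'): window [0,2] length 3 -- new best
  Position 3 ('e'): window [0,3] length 4 -- new best
  Position 4 ('f'): window [0,4] length 5 -- new best
  Position 5 ('a'): window [0,5] length 6 -- new best
  Position 6 ('g'): repeat (last at 0), move window start to 1
  Position 6 ('g'): window [1,6] length 6
  Position 7 ('g'): repeat (last at 6), move window start to 7
  Position 7 ('g'): window [7,7] length 1
  Position 8 ('e'): window [7,8] length 2
Longest substring with no repeats: "gdbefa" with length 6

6


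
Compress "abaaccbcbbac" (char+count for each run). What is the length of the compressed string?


Input: abaaccbcbbac
Runs:
  'a' x 1 => "a1"
  'b' x 1 => "b1"
  'a' x 2 => "a2"
  'c' x 2 => "c2"
  'b' x 1 => "b1"
  'c' x 1 => "c1"
  'b' x 2 => "b2"
  'a' x 1 => "a1"
  'c' x 1 => "c1"
Compressed: "a1b1a2c2b1c1b2a1c1"
Compressed length: 18

18


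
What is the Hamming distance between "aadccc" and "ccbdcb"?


Comparing "aadccc" and "ccbdcb" position by position:
  Position 0: 'a' vs 'c' => differ
  Position 1: 'a' vs 'c' => differ
  Position 2: 'd' vs 'b' => differ
  Position 3: 'c' vs 'd' => differ
  Position 4: 'c' vs 'c' => same
  Position 5: 'c' vs 'b' => differ
Total differences (Hamming distance): 5

5


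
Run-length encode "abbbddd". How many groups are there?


Input: abbbddd
Scanning for consecutive runs:
  Group 1: 'a' x 1 (positions 0-0)
  Group 2: 'b' x 3 (positions 1-3)
  Group 3: 'd' x 3 (positions 4-6)
Total groups: 3

3


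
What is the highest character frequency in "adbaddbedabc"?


Input: adbaddbedabc
Character counts:
  'a': 3
  'b': 3
  'c': 1
  'd': 4
  'e': 1
Maximum frequency: 4

4


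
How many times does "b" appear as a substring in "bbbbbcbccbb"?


Searching for "b" in "bbbbbcbccbb"
Scanning each position:
  Position 0: "b" => MATCH
  Position 1: "b" => MATCH
  Position 2: "b" => MATCH
  Position 3: "b" => MATCH
  Position 4: "b" => MATCH
  Position 5: "c" => no
  Position 6: "b" => MATCH
  Position 7: "c" => no
  Position 8: "c" => no
  Position 9: "b" => MATCH
  Position 10: "b" => MATCH
Total occurrences: 8

8


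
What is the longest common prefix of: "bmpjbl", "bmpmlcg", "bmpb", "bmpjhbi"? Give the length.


Words: bmpjbl, bmpmlcg, bmpb, bmpjhbi
  Position 0: all 'b' => match
  Position 1: all 'm' => match
  Position 2: all 'p' => match
  Position 3: ('j', 'm', 'b', 'j') => mismatch, stop
LCP = "bmp" (length 3)

3


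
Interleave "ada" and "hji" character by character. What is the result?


Interleaving "ada" and "hji":
  Position 0: 'a' from first, 'h' from second => "ah"
  Position 1: 'd' from first, 'j' from second => "dj"
  Position 2: 'a' from first, 'i' from second => "ai"
Result: ahdjai

ahdjai


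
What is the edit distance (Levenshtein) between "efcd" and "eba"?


Computing edit distance: "efcd" -> "eba"
DP table:
           e    b    a
      0    1    2    3
  e   1    0    1    2
  f   2    1    1    2
  c   3    2    2    2
  d   4    3    3    3
Edit distance = dp[4][3] = 3

3


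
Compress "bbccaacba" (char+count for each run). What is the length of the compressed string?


Input: bbccaacba
Runs:
  'b' x 2 => "b2"
  'c' x 2 => "c2"
  'a' x 2 => "a2"
  'c' x 1 => "c1"
  'b' x 1 => "b1"
  'a' x 1 => "a1"
Compressed: "b2c2a2c1b1a1"
Compressed length: 12

12


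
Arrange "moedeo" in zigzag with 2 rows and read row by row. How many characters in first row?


Zigzag "moedeo" into 2 rows:
Placing characters:
  'm' => row 0
  'o' => row 1
  'e' => row 0
  'd' => row 1
  'e' => row 0
  'o' => row 1
Rows:
  Row 0: "mee"
  Row 1: "odo"
First row length: 3

3


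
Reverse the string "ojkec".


Input: ojkec
Reading characters right to left:
  Position 4: 'c'
  Position 3: 'e'
  Position 2: 'k'
  Position 1: 'j'
  Position 0: 'o'
Reversed: cekjo

cekjo


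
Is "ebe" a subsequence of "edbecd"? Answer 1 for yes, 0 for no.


Check if "ebe" is a subsequence of "edbecd"
Greedy scan:
  Position 0 ('e'): matches sub[0] = 'e'
  Position 1 ('d'): no match needed
  Position 2 ('b'): matches sub[1] = 'b'
  Position 3 ('e'): matches sub[2] = 'e'
  Position 4 ('c'): no match needed
  Position 5 ('d'): no match needed
All 3 characters matched => is a subsequence

1


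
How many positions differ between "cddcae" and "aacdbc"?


Comparing "cddcae" and "aacdbc" position by position:
  Position 0: 'c' vs 'a' => DIFFER
  Position 1: 'd' vs 'a' => DIFFER
  Position 2: 'd' vs 'c' => DIFFER
  Position 3: 'c' vs 'd' => DIFFER
  Position 4: 'a' vs 'b' => DIFFER
  Position 5: 'e' vs 'c' => DIFFER
Positions that differ: 6

6


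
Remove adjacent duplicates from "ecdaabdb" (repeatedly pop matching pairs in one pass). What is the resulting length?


Input: ecdaabdb
Stack-based adjacent duplicate removal:
  Read 'e': push. Stack: e
  Read 'c': push. Stack: ec
  Read 'd': push. Stack: ecd
  Read 'a': push. Stack: ecda
  Read 'a': matches stack top 'a' => pop. Stack: ecd
  Read 'b': push. Stack: ecdb
  Read 'd': push. Stack: ecdbd
  Read 'b': push. Stack: ecdbdb
Final stack: "ecdbdb" (length 6)

6


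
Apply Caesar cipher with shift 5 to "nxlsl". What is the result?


Caesar cipher: shift "nxlsl" by 5
  'n' (pos 13) + 5 = pos 18 = 's'
  'x' (pos 23) + 5 = pos 2 = 'c'
  'l' (pos 11) + 5 = pos 16 = 'q'
  's' (pos 18) + 5 = pos 23 = 'x'
  'l' (pos 11) + 5 = pos 16 = 'q'
Result: scqxq

scqxq


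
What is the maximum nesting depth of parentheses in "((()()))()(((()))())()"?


Input: "((()()))()(((()))())()"
Tracking depth:
  Position 0 '(': depth becomes 1
  Position 1 '(': depth becomes 2
  Position 2 '(': depth becomes 3
  Position 3 ')': depth becomes 2
  Position 4 '(': depth becomes 3
  Position 5 ')': depth becomes 2
  Position 6 ')': depth becomes 1
  Position 7 ')': depth becomes 0
  Position 8 '(': depth becomes 1
  Position 9 ')': depth becomes 0
  Position 10 '(': depth becomes 1
  Position 11 '(': depth becomes 2
  Position 12 '(': depth becomes 3
  Position 13 '(': depth becomes 4
  Position 14 ')': depth becomes 3
  Position 15 ')': depth becomes 2
  Position 16 ')': depth becomes 1
  Position 17 '(': depth becomes 2
  Position 18 ')': depth becomes 1
  Position 19 ')': depth becomes 0
  Position 20 '(': depth becomes 1
  Position 21 ')': depth becomes 0
Maximum depth reached: 4

4


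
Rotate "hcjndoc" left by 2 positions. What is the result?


Input: "hcjndoc", rotate left by 2
First 2 characters: "hc"
Remaining characters: "jndoc"
Concatenate remaining + first: "jndoc" + "hc" = "jndochc"

jndochc


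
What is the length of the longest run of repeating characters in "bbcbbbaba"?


Input: "bbcbbbaba"
Scanning for longest run:
  Position 1 ('b'): continues run of 'b', length=2
  Position 2 ('c'): new char, reset run to 1
  Position 3 ('b'): new char, reset run to 1
  Position 4 ('b'): continues run of 'b', length=2
  Position 5 ('b'): continues run of 'b', length=3
  Position 6 ('a'): new char, reset run to 1
  Position 7 ('b'): new char, reset run to 1
  Position 8 ('a'): new char, reset run to 1
Longest run: 'b' with length 3

3


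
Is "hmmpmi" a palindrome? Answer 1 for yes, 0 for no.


Input: hmmpmi
Reversed: impmmh
  Compare pos 0 ('h') with pos 5 ('i'): MISMATCH
  Compare pos 1 ('m') with pos 4 ('m'): match
  Compare pos 2 ('m') with pos 3 ('p'): MISMATCH
Result: not a palindrome

0


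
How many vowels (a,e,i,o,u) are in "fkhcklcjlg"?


Input: fkhcklcjlg
Checking each character:
  'f' at position 0: consonant
  'k' at position 1: consonant
  'h' at position 2: consonant
  'c' at position 3: consonant
  'k' at position 4: consonant
  'l' at position 5: consonant
  'c' at position 6: consonant
  'j' at position 7: consonant
  'l' at position 8: consonant
  'g' at position 9: consonant
Total vowels: 0

0


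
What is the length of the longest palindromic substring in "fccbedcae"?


Input: "fccbedcae"
Checking substrings for palindromes:
  [1:3] "cc" (len 2) => palindrome
Longest palindromic substring: "cc" with length 2

2


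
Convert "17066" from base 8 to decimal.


Input: "17066" in base 8
Positional expansion:
  Digit '1' (value 1) x 8^4 = 4096
  Digit '7' (value 7) x 8^3 = 3584
  Digit '0' (value 0) x 8^2 = 0
  Digit '6' (value 6) x 8^1 = 48
  Digit '6' (value 6) x 8^0 = 6
Sum = 7734

7734


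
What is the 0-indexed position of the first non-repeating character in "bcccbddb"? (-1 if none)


Input: bcccbddb
Character frequencies:
  'b': 3
  'c': 3
  'd': 2
Scanning left to right for freq == 1:
  Position 0 ('b'): freq=3, skip
  Position 1 ('c'): freq=3, skip
  Position 2 ('c'): freq=3, skip
  Position 3 ('c'): freq=3, skip
  Position 4 ('b'): freq=3, skip
  Position 5 ('d'): freq=2, skip
  Position 6 ('d'): freq=2, skip
  Position 7 ('b'): freq=3, skip
  No unique character found => answer = -1

-1


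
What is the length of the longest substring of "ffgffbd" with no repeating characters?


Input: "ffgffbd"
Sliding window (track last position of each char):
  Position 0 ('f'): window [0,0] length 1 -- new best
  Position 1 ('f'): repeat (last at 0), move window start to 1
  Position 1 ('f'): window [1,1] length 1
  Position 2 ('g'): window [1,2] length 2 -- new best
  Position 3 ('f'): repeat (last at 1), move window start to 2
  Position 3 ('f'): window [2,3] length 2
  Position 4 ('f'): repeat (last at 3), move window start to 4
  Position 4 ('f'): window [4,4] length 1
  Position 5 ('b'): window [4,5] length 2
  Position 6 ('d'): window [4,6] length 3 -- new best
Longest substring with no repeats: "fbd" with length 3

3


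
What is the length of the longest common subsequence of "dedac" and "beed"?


LCS of "dedac" and "beed"
DP table:
           b    e    e    d
      0    0    0    0    0
  d   0    0    0    0    1
  e   0    0    1    1    1
  d   0    0    1    1    2
  a   0    0    1    1    2
  c   0    0    1    1    2
LCS length = dp[5][4] = 2

2


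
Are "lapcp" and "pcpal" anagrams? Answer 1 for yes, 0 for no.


Strings: "lapcp", "pcpal"
Sorted first:  aclpp
Sorted second: aclpp
Sorted forms match => anagrams

1


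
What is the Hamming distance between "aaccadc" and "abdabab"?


Comparing "aaccadc" and "abdabab" position by position:
  Position 0: 'a' vs 'a' => same
  Position 1: 'a' vs 'b' => differ
  Position 2: 'c' vs 'd' => differ
  Position 3: 'c' vs 'a' => differ
  Position 4: 'a' vs 'b' => differ
  Position 5: 'd' vs 'a' => differ
  Position 6: 'c' vs 'b' => differ
Total differences (Hamming distance): 6

6


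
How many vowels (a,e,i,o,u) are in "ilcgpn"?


Input: ilcgpn
Checking each character:
  'i' at position 0: vowel (running total: 1)
  'l' at position 1: consonant
  'c' at position 2: consonant
  'g' at position 3: consonant
  'p' at position 4: consonant
  'n' at position 5: consonant
Total vowels: 1

1


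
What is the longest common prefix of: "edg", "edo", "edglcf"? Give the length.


Words: edg, edo, edglcf
  Position 0: all 'e' => match
  Position 1: all 'd' => match
  Position 2: ('g', 'o', 'g') => mismatch, stop
LCP = "ed" (length 2)

2


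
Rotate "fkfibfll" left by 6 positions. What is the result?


Input: "fkfibfll", rotate left by 6
First 6 characters: "fkfibf"
Remaining characters: "ll"
Concatenate remaining + first: "ll" + "fkfibf" = "llfkfibf"

llfkfibf


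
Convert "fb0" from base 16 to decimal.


Input: "fb0" in base 16
Positional expansion:
  Digit 'f' (value 15) x 16^2 = 3840
  Digit 'b' (value 11) x 16^1 = 176
  Digit '0' (value 0) x 16^0 = 0
Sum = 4016

4016


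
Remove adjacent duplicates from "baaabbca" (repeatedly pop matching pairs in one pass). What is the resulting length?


Input: baaabbca
Stack-based adjacent duplicate removal:
  Read 'b': push. Stack: b
  Read 'a': push. Stack: ba
  Read 'a': matches stack top 'a' => pop. Stack: b
  Read 'a': push. Stack: ba
  Read 'b': push. Stack: bab
  Read 'b': matches stack top 'b' => pop. Stack: ba
  Read 'c': push. Stack: bac
  Read 'a': push. Stack: baca
Final stack: "baca" (length 4)

4


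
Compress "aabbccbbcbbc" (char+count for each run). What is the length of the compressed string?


Input: aabbccbbcbbc
Runs:
  'a' x 2 => "a2"
  'b' x 2 => "b2"
  'c' x 2 => "c2"
  'b' x 2 => "b2"
  'c' x 1 => "c1"
  'b' x 2 => "b2"
  'c' x 1 => "c1"
Compressed: "a2b2c2b2c1b2c1"
Compressed length: 14

14


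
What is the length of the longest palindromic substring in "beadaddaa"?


Input: "beadaddaa"
Checking substrings for palindromes:
  [4:8] "adda" (len 4) => palindrome
  [2:5] "ada" (len 3) => palindrome
  [3:6] "dad" (len 3) => palindrome
  [5:7] "dd" (len 2) => palindrome
  [7:9] "aa" (len 2) => palindrome
Longest palindromic substring: "adda" with length 4

4


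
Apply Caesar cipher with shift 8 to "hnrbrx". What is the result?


Caesar cipher: shift "hnrbrx" by 8
  'h' (pos 7) + 8 = pos 15 = 'p'
  'n' (pos 13) + 8 = pos 21 = 'v'
  'r' (pos 17) + 8 = pos 25 = 'z'
  'b' (pos 1) + 8 = pos 9 = 'j'
  'r' (pos 17) + 8 = pos 25 = 'z'
  'x' (pos 23) + 8 = pos 5 = 'f'
Result: pvzjzf

pvzjzf


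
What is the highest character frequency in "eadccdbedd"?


Input: eadccdbedd
Character counts:
  'a': 1
  'b': 1
  'c': 2
  'd': 4
  'e': 2
Maximum frequency: 4

4


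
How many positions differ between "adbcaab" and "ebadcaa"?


Comparing "adbcaab" and "ebadcaa" position by position:
  Position 0: 'a' vs 'e' => DIFFER
  Position 1: 'd' vs 'b' => DIFFER
  Position 2: 'b' vs 'a' => DIFFER
  Position 3: 'c' vs 'd' => DIFFER
  Position 4: 'a' vs 'c' => DIFFER
  Position 5: 'a' vs 'a' => same
  Position 6: 'b' vs 'a' => DIFFER
Positions that differ: 6

6


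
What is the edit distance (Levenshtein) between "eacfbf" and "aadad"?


Computing edit distance: "eacfbf" -> "aadad"
DP table:
           a    a    d    a    d
      0    1    2    3    4    5
  e   1    1    2    3    4    5
  a   2    1    1    2    3    4
  c   3    2    2    2    3    4
  f   4    3    3    3    3    4
  b   5    4    4    4    4    4
  f   6    5    5    5    5    5
Edit distance = dp[6][5] = 5

5


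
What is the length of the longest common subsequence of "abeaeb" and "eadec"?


LCS of "abeaeb" and "eadec"
DP table:
           e    a    d    e    c
      0    0    0    0    0    0
  a   0    0    1    1    1    1
  b   0    0    1    1    1    1
  e   0    1    1    1    2    2
  a   0    1    2    2    2    2
  e   0    1    2    2    3    3
  b   0    1    2    2    3    3
LCS length = dp[6][5] = 3

3


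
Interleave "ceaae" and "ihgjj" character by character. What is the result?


Interleaving "ceaae" and "ihgjj":
  Position 0: 'c' from first, 'i' from second => "ci"
  Position 1: 'e' from first, 'h' from second => "eh"
  Position 2: 'a' from first, 'g' from second => "ag"
  Position 3: 'a' from first, 'j' from second => "aj"
  Position 4: 'e' from first, 'j' from second => "ej"
Result: ciehagajej

ciehagajej


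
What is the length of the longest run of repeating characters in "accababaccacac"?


Input: "accababaccacac"
Scanning for longest run:
  Position 1 ('c'): new char, reset run to 1
  Position 2 ('c'): continues run of 'c', length=2
  Position 3 ('a'): new char, reset run to 1
  Position 4 ('b'): new char, reset run to 1
  Position 5 ('a'): new char, reset run to 1
  Position 6 ('b'): new char, reset run to 1
  Position 7 ('a'): new char, reset run to 1
  Position 8 ('c'): new char, reset run to 1
  Position 9 ('c'): continues run of 'c', length=2
  Position 10 ('a'): new char, reset run to 1
  Position 11 ('c'): new char, reset run to 1
  Position 12 ('a'): new char, reset run to 1
  Position 13 ('c'): new char, reset run to 1
Longest run: 'c' with length 2

2


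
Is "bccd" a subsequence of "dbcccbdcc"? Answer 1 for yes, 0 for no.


Check if "bccd" is a subsequence of "dbcccbdcc"
Greedy scan:
  Position 0 ('d'): no match needed
  Position 1 ('b'): matches sub[0] = 'b'
  Position 2 ('c'): matches sub[1] = 'c'
  Position 3 ('c'): matches sub[2] = 'c'
  Position 4 ('c'): no match needed
  Position 5 ('b'): no match needed
  Position 6 ('d'): matches sub[3] = 'd'
  Position 7 ('c'): no match needed
  Position 8 ('c'): no match needed
All 4 characters matched => is a subsequence

1


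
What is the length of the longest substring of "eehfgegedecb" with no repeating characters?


Input: "eehfgegedecb"
Sliding window (track last position of each char):
  Position 0 ('e'): window [0,0] length 1 -- new best
  Position 1 ('e'): repeat (last at 0), move window start to 1
  Position 1 ('e'): window [1,1] length 1
  Position 2 ('h'): window [1,2] length 2 -- new best
  Position 3 ('f'): window [1,3] length 3 -- new best
  Position 4 ('g'): window [1,4] length 4 -- new best
  Position 5 ('e'): repeat (last at 1), move window start to 2
  Position 5 ('e'): window [2,5] length 4
  Position 6 ('g'): repeat (last at 4), move window start to 5
  Position 6 ('g'): window [5,6] length 2
  Position 7 ('e'): repeat (last at 5), move window start to 6
  Position 7 ('e'): window [6,7] length 2
  Position 8 ('d'): window [6,8] length 3
  Position 9 ('e'): repeat (last at 7), move window start to 8
  Position 9 ('e'): window [8,9] length 2
  Position 10 ('c'): window [8,10] length 3
  Position 11 ('b'): window [8,11] length 4
Longest substring with no repeats: "ehfg" with length 4

4


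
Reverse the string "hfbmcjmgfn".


Input: hfbmcjmgfn
Reading characters right to left:
  Position 9: 'n'
  Position 8: 'f'
  Position 7: 'g'
  Position 6: 'm'
  Position 5: 'j'
  Position 4: 'c'
  Position 3: 'm'
  Position 2: 'b'
  Position 1: 'f'
  Position 0: 'h'
Reversed: nfgmjcmbfh

nfgmjcmbfh


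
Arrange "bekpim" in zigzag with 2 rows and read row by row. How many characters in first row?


Zigzag "bekpim" into 2 rows:
Placing characters:
  'b' => row 0
  'e' => row 1
  'k' => row 0
  'p' => row 1
  'i' => row 0
  'm' => row 1
Rows:
  Row 0: "bki"
  Row 1: "epm"
First row length: 3

3


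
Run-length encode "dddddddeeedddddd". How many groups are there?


Input: dddddddeeedddddd
Scanning for consecutive runs:
  Group 1: 'd' x 7 (positions 0-6)
  Group 2: 'e' x 3 (positions 7-9)
  Group 3: 'd' x 6 (positions 10-15)
Total groups: 3

3


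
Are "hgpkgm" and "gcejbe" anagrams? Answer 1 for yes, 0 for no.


Strings: "hgpkgm", "gcejbe"
Sorted first:  gghkmp
Sorted second: bceegj
Differ at position 0: 'g' vs 'b' => not anagrams

0


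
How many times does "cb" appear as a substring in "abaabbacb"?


Searching for "cb" in "abaabbacb"
Scanning each position:
  Position 0: "ab" => no
  Position 1: "ba" => no
  Position 2: "aa" => no
  Position 3: "ab" => no
  Position 4: "bb" => no
  Position 5: "ba" => no
  Position 6: "ac" => no
  Position 7: "cb" => MATCH
Total occurrences: 1

1


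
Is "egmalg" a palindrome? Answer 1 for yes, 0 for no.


Input: egmalg
Reversed: glamge
  Compare pos 0 ('e') with pos 5 ('g'): MISMATCH
  Compare pos 1 ('g') with pos 4 ('l'): MISMATCH
  Compare pos 2 ('m') with pos 3 ('a'): MISMATCH
Result: not a palindrome

0


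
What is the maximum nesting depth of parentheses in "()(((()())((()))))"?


Input: "()(((()())((()))))"
Tracking depth:
  Position 0 '(': depth becomes 1
  Position 1 ')': depth becomes 0
  Position 2 '(': depth becomes 1
  Position 3 '(': depth becomes 2
  Position 4 '(': depth becomes 3
  Position 5 '(': depth becomes 4
  Position 6 ')': depth becomes 3
  Position 7 '(': depth becomes 4
  Position 8 ')': depth becomes 3
  Position 9 ')': depth becomes 2
  Position 10 '(': depth becomes 3
  Position 11 '(': depth becomes 4
  Position 12 '(': depth becomes 5
  Position 13 ')': depth becomes 4
  Position 14 ')': depth becomes 3
  Position 15 ')': depth becomes 2
  Position 16 ')': depth becomes 1
  Position 17 ')': depth becomes 0
Maximum depth reached: 5

5


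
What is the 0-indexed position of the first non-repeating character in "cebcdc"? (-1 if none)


Input: cebcdc
Character frequencies:
  'b': 1
  'c': 3
  'd': 1
  'e': 1
Scanning left to right for freq == 1:
  Position 0 ('c'): freq=3, skip
  Position 1 ('e'): unique! => answer = 1

1


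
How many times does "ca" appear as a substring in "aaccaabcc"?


Searching for "ca" in "aaccaabcc"
Scanning each position:
  Position 0: "aa" => no
  Position 1: "ac" => no
  Position 2: "cc" => no
  Position 3: "ca" => MATCH
  Position 4: "aa" => no
  Position 5: "ab" => no
  Position 6: "bc" => no
  Position 7: "cc" => no
Total occurrences: 1

1


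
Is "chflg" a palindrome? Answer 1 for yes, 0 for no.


Input: chflg
Reversed: glfhc
  Compare pos 0 ('c') with pos 4 ('g'): MISMATCH
  Compare pos 1 ('h') with pos 3 ('l'): MISMATCH
Result: not a palindrome

0


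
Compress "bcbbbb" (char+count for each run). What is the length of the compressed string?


Input: bcbbbb
Runs:
  'b' x 1 => "b1"
  'c' x 1 => "c1"
  'b' x 4 => "b4"
Compressed: "b1c1b4"
Compressed length: 6

6


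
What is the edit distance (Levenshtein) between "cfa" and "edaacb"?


Computing edit distance: "cfa" -> "edaacb"
DP table:
           e    d    a    a    c    b
      0    1    2    3    4    5    6
  c   1    1    2    3    4    4    5
  f   2    2    2    3    4    5    5
  a   3    3    3    2    3    4    5
Edit distance = dp[3][6] = 5

5


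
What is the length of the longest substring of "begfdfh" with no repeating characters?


Input: "begfdfh"
Sliding window (track last position of each char):
  Position 0 ('b'): window [0,0] length 1 -- new best
  Position 1 ('e'): window [0,1] length 2 -- new best
  Position 2 ('g'): window [0,2] length 3 -- new best
  Position 3 ('f'): window [0,3] length 4 -- new best
  Position 4 ('d'): window [0,4] length 5 -- new best
  Position 5 ('f'): repeat (last at 3), move window start to 4
  Position 5 ('f'): window [4,5] length 2
  Position 6 ('h'): window [4,6] length 3
Longest substring with no repeats: "begfd" with length 5

5


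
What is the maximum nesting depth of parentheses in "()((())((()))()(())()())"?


Input: "()((())((()))()(())()())"
Tracking depth:
  Position 0 '(': depth becomes 1
  Position 1 ')': depth becomes 0
  Position 2 '(': depth becomes 1
  Position 3 '(': depth becomes 2
  Position 4 '(': depth becomes 3
  Position 5 ')': depth becomes 2
  Position 6 ')': depth becomes 1
  Position 7 '(': depth becomes 2
  Position 8 '(': depth becomes 3
  Position 9 '(': depth becomes 4
  Position 10 ')': depth becomes 3
  Position 11 ')': depth becomes 2
  Position 12 ')': depth becomes 1
  Position 13 '(': depth becomes 2
  Position 14 ')': depth becomes 1
  Position 15 '(': depth becomes 2
  Position 16 '(': depth becomes 3
  Position 17 ')': depth becomes 2
  Position 18 ')': depth becomes 1
  Position 19 '(': depth becomes 2
  Position 20 ')': depth becomes 1
  Position 21 '(': depth becomes 2
  Position 22 ')': depth becomes 1
  Position 23 ')': depth becomes 0
Maximum depth reached: 4

4


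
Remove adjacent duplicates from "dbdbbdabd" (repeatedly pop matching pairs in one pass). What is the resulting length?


Input: dbdbbdabd
Stack-based adjacent duplicate removal:
  Read 'd': push. Stack: d
  Read 'b': push. Stack: db
  Read 'd': push. Stack: dbd
  Read 'b': push. Stack: dbdb
  Read 'b': matches stack top 'b' => pop. Stack: dbd
  Read 'd': matches stack top 'd' => pop. Stack: db
  Read 'a': push. Stack: dba
  Read 'b': push. Stack: dbab
  Read 'd': push. Stack: dbabd
Final stack: "dbabd" (length 5)

5


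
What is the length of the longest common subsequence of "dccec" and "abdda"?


LCS of "dccec" and "abdda"
DP table:
           a    b    d    d    a
      0    0    0    0    0    0
  d   0    0    0    1    1    1
  c   0    0    0    1    1    1
  c   0    0    0    1    1    1
  e   0    0    0    1    1    1
  c   0    0    0    1    1    1
LCS length = dp[5][5] = 1

1
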